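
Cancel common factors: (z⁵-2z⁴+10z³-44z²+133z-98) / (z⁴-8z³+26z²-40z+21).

Apply the Euclidean algorithm:
  z⁵-2z⁴+10z³-44z²+133z-98 = (z+6)(z⁴-8z³+26z²-40z+21) + (32z³-160z²+352z-224)
  z⁴-8z³+26z²-40z+21 = ((1/32)z-3/32)(32z³-160z²+352z-224) + (0)
Last nonzero remainder: 32z³-160z²+352z-224. Dividing through by 32 gives the monic gcd z³-5z²+11z-7.
Cancel z³-5z²+11z-7 from numerator and denominator to get the reduced form.

(z²+3z+14)/(z-3)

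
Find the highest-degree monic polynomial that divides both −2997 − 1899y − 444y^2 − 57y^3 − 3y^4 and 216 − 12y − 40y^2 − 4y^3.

By polynomial division,
  −3y^4 − 57y^3 − 444y^2 − 1899y − 2997 = ((3/4)y + 27/4)(−4y^3 − 40y^2 − 12y + 216) + (−165y^2 − 1980y − 4455)
  −4y^3 − 40y^2 − 12y + 216 = ((4/165)y − 8/165)(−165y^2 − 1980y − 4455) + (0)
Last nonzero remainder: −165y^2 − 1980y − 4455. Dividing through by −165 gives the monic gcd y^2 + 12y + 27.

27 + 12y + y^2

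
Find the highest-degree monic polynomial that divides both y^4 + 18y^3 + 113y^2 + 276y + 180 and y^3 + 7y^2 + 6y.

Euclidean algorithm in ℚ[y]:
  y^4 + 18y^3 + 113y^2 + 276y + 180 = (y + 11)(y^3 + 7y^2 + 6y) + (30y^2 + 210y + 180)
  y^3 + 7y^2 + 6y = ((1/30)y)(30y^2 + 210y + 180) + (0)
Last nonzero remainder: 30y^2 + 210y + 180. Dividing through by 30 gives the monic gcd y^2 + 7y + 6.

y^2 + 7y + 6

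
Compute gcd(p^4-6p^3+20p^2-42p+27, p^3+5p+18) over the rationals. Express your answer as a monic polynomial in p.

p^2-2p+9

Euclidean algorithm in ℚ[p]:
  p^4-6p^3+20p^2-42p+27 = (p-6)(p^3+5p+18) + (15p^2-30p+135)
  p^3+5p+18 = ((1/15)p+2/15)(15p^2-30p+135) + (0)
Last nonzero remainder: 15p^2-30p+135. Dividing through by 15 gives the monic gcd p^2-2p+9.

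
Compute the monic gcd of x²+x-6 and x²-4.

Apply the Euclidean algorithm:
  x²+x-6 = (x²-4) + (x-2)
  x²-4 = (x+2)(x-2) + (0)
The last nonzero remainder x-2 is already monic.

x-2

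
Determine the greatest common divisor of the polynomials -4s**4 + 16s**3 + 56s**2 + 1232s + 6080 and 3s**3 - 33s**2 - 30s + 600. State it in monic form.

s**2 - 6s - 40

Euclidean algorithm in ℚ[s]:
  -4s**4 + 16s**3 + 56s**2 + 1232s + 6080 = (-(4/3)s - 28/3)(3s**3 - 33s**2 - 30s + 600) + (-292s**2 + 1752s + 11680)
  3s**3 - 33s**2 - 30s + 600 = (-(3/292)s + 15/292)(-292s**2 + 1752s + 11680) + (0)
Last nonzero remainder: -292s**2 + 1752s + 11680. Dividing through by -292 gives the monic gcd s**2 - 6s - 40.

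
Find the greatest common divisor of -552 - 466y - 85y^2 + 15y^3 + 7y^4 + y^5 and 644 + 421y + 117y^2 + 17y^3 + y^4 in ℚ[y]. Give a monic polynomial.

23 + 6y + y^2

Repeated division with remainder:
  y^5 + 7y^4 + 15y^3 - 85y^2 - 466y - 552 = (y - 10)(y^4 + 17y^3 + 117y^2 + 421y + 644) + (68y^3 + 664y^2 + 3100y + 5888)
  y^4 + 17y^3 + 117y^2 + 421y + 644 = ((1/68)y + 123/1156)(68y^3 + 664y^2 + 3100y + 5888) + ((220/289)y^2 + (1320/289)y + 5060/289)
  68y^3 + 664y^2 + 3100y + 5888 = ((4913/55)y + 18496/55)((220/289)y^2 + (1320/289)y + 5060/289) + (0)
Last nonzero remainder: (220/289)y^2 + (1320/289)y + 5060/289. Dividing through by 220/289 gives the monic gcd y^2 + 6y + 23.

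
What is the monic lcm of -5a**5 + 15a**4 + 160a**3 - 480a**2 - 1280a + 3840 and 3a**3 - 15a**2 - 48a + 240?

a**6 - 8a**5 - 17a**4 + 256a**3 - 224a**2 - 2048a + 3840

Repeated division with remainder:
  -5a**5 + 15a**4 + 160a**3 - 480a**2 - 1280a + 3840 = (-(5/3)a**2 - (10/3)a + 10)(3a**3 - 15a**2 - 48a + 240) + (-90a**2 + 1440)
  3a**3 - 15a**2 - 48a + 240 = (-(1/30)a + 1/6)(-90a**2 + 1440) + (0)
Last nonzero remainder: -90a**2 + 1440. Dividing through by -90 gives the monic gcd a**2 - 16.
Then lcm(f, g) = f·g / gcd(f, g); expanding and making the result monic gives the answer.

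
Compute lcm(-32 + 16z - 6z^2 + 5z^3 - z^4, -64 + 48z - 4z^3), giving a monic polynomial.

-256 + 192z - 48z^2 + 36z^3 - 12z^4 - 3z^5 + z^6

Repeated division with remainder:
  -z^4 + 5z^3 - 6z^2 + 16z - 32 = ((1/4)z - 5/4)(-4z^3 + 48z - 64) + (-18z^2 + 92z - 112)
  -4z^3 + 48z - 64 = ((2/9)z + 92/81)(-18z^2 + 92z - 112) + (-(2560/81)z + 5120/81)
  -18z^2 + 92z - 112 = ((729/1280)z - 567/320)(-(2560/81)z + 5120/81) + (0)
Last nonzero remainder: -(2560/81)z + 5120/81. Dividing through by -2560/81 gives the monic gcd z - 2.
Then lcm(f, g) = f·g / gcd(f, g); expanding and making the result monic gives the answer.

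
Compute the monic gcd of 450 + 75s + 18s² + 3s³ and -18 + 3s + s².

Repeated division with remainder:
  3s³ + 18s² + 75s + 450 = (3s + 9)(s² + 3s - 18) + (102s + 612)
  s² + 3s - 18 = ((1/102)s - 1/34)(102s + 612) + (0)
Last nonzero remainder: 102s + 612. Dividing through by 102 gives the monic gcd s + 6.

6 + s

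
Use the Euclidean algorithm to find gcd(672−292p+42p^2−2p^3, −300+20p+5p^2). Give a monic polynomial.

−6+p

Euclidean algorithm in ℚ[p]:
  −2p^3+42p^2−292p+672 = (−(2/5)p+10)(5p^2+20p−300) + (−612p+3672)
  5p^2+20p−300 = (−(5/612)p−25/306)(−612p+3672) + (0)
Last nonzero remainder: −612p+3672. Dividing through by −612 gives the monic gcd p−6.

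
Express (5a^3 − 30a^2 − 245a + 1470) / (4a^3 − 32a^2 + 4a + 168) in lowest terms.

(5a^2 + 5a − 210)/(4a^2 − 4a − 24)

By polynomial division,
  5a^3 − 30a^2 − 245a + 1470 = (5/4)(4a^3 − 32a^2 + 4a + 168) + (10a^2 − 250a + 1260)
  4a^3 − 32a^2 + 4a + 168 = ((2/5)a + 34/5)(10a^2 − 250a + 1260) + (1200a − 8400)
  10a^2 − 250a + 1260 = ((1/120)a − 3/20)(1200a − 8400) + (0)
Last nonzero remainder: 1200a − 8400. Dividing through by 1200 gives the monic gcd a − 7.
Cancel a − 7 from numerator and denominator to get the reduced form.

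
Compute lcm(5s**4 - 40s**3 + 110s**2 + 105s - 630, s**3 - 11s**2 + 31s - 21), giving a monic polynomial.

s**6 - 16s**5 + 93s**4 - 211s**3 - 140s**2 + 1155s - 882

By polynomial division,
  5s**4 - 40s**3 + 110s**2 + 105s - 630 = (5s + 15)(s**3 - 11s**2 + 31s - 21) + (120s**2 - 255s - 315)
  s**3 - 11s**2 + 31s - 21 = ((1/120)s - 71/960)(120s**2 - 255s - 315) + ((945/64)s - 2835/64)
  120s**2 - 255s - 315 = ((512/63)s + 64/9)((945/64)s - 2835/64) + (0)
Last nonzero remainder: (945/64)s - 2835/64. Dividing through by 945/64 gives the monic gcd s - 3.
Then lcm(f, g) = f·g / gcd(f, g); expanding and making the result monic gives the answer.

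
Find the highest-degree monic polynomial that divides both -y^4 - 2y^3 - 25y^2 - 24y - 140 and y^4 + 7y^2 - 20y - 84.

Apply the Euclidean algorithm:
  -y^4 - 2y^3 - 25y^2 - 24y - 140 = (-1)(y^4 + 7y^2 - 20y - 84) + (-2y^3 - 18y^2 - 44y - 224)
  y^4 + 7y^2 - 20y - 84 = (-(1/2)y + 9/2)(-2y^3 - 18y^2 - 44y - 224) + (66y^2 + 66y + 924)
  -2y^3 - 18y^2 - 44y - 224 = (-(1/33)y - 8/33)(66y^2 + 66y + 924) + (0)
Last nonzero remainder: 66y^2 + 66y + 924. Dividing through by 66 gives the monic gcd y^2 + y + 14.

y^2 + y + 14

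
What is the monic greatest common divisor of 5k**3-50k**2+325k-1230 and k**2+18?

Apply the Euclidean algorithm:
  5k**3-50k**2+325k-1230 = (5k-50)(k**2+18) + (235k-330)
  k**2+18 = ((1/235)k+66/11045)(235k-330) + (44118/2209)
  235k-330 = ((519115/44118)k-121495/7353)(44118/2209) + (0)
The last nonzero remainder is the constant 44118/2209, so the polynomials are coprime and gcd = 1.

1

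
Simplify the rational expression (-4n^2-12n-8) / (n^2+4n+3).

(-4n-8)/(n+3)

Euclidean algorithm in ℚ[n]:
  -4n^2-12n-8 = (-4)(n^2+4n+3) + (4n+4)
  n^2+4n+3 = ((1/4)n+3/4)(4n+4) + (0)
Last nonzero remainder: 4n+4. Dividing through by 4 gives the monic gcd n+1.
Cancel n+1 from numerator and denominator to get the reduced form.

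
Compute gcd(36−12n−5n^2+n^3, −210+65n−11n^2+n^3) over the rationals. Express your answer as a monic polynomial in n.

By polynomial division,
  n^3−5n^2−12n+36 = (n^3−11n^2+65n−210) + (6n^2−77n+246)
  n^3−11n^2+65n−210 = ((1/6)n+11/36)(6n^2−77n+246) + ((1711/36)n−1711/6)
  6n^2−77n+246 = ((216/1711)n−1476/1711)((1711/36)n−1711/6) + (0)
Last nonzero remainder: (1711/36)n−1711/6. Dividing through by 1711/36 gives the monic gcd n−6.

−6+n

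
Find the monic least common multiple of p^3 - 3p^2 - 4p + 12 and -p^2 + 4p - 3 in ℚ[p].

Apply the Euclidean algorithm:
  p^3 - 3p^2 - 4p + 12 = (-p - 1)(-p^2 + 4p - 3) + (-3p + 9)
  -p^2 + 4p - 3 = ((1/3)p - 1/3)(-3p + 9) + (0)
Last nonzero remainder: -3p + 9. Dividing through by -3 gives the monic gcd p - 3.
Then lcm(f, g) = f·g / gcd(f, g); expanding and making the result monic gives the answer.

p^4 - 4p^3 - p^2 + 16p - 12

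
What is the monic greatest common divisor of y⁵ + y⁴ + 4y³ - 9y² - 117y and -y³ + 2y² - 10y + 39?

y³ - 2y² + 10y - 39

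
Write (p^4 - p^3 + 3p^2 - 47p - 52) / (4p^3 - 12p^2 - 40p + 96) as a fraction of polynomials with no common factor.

(p^3 + 3p^2 + 15p + 13)/(4p^2 + 4p - 24)

By polynomial division,
  p^4 - p^3 + 3p^2 - 47p - 52 = ((1/4)p + 1/2)(4p^3 - 12p^2 - 40p + 96) + (19p^2 - 51p - 100)
  4p^3 - 12p^2 - 40p + 96 = ((4/19)p - 24/361)(19p^2 - 51p - 100) + (-(8064/361)p + 32256/361)
  19p^2 - 51p - 100 = (-(6859/8064)p - 9025/8064)(-(8064/361)p + 32256/361) + (0)
Last nonzero remainder: -(8064/361)p + 32256/361. Dividing through by -8064/361 gives the monic gcd p - 4.
Cancel p - 4 from numerator and denominator to get the reduced form.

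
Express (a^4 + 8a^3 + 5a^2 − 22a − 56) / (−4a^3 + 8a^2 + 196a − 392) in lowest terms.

By polynomial division,
  a^4 + 8a^3 + 5a^2 − 22a − 56 = (−(1/4)a − 5/2)(−4a^3 + 8a^2 + 196a − 392) + (74a^2 + 370a − 1036)
  −4a^3 + 8a^2 + 196a − 392 = (−(2/37)a + 14/37)(74a^2 + 370a − 1036) + (0)
Last nonzero remainder: 74a^2 + 370a − 1036. Dividing through by 74 gives the monic gcd a^2 + 5a − 14.
Cancel a^2 + 5a − 14 from numerator and denominator to get the reduced form.

(−a^2 − 3a − 4)/(4a − 28)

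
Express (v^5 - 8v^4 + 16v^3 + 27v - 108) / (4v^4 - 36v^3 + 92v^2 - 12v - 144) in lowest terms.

Apply the Euclidean algorithm:
  v^5 - 8v^4 + 16v^3 + 27v - 108 = ((1/4)v + 1/4)(4v^4 - 36v^3 + 92v^2 - 12v - 144) + (2v^3 - 20v^2 + 66v - 72)
  4v^4 - 36v^3 + 92v^2 - 12v - 144 = (2v + 2)(2v^3 - 20v^2 + 66v - 72) + (0)
Last nonzero remainder: 2v^3 - 20v^2 + 66v - 72. Dividing through by 2 gives the monic gcd v^3 - 10v^2 + 33v - 36.
Cancel v^3 - 10v^2 + 33v - 36 from numerator and denominator to get the reduced form.

(v^2 + 2v + 3)/(4v + 4)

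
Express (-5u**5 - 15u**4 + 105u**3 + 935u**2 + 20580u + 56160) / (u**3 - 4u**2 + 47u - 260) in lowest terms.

(-5u**3 - 10u**2 + 375u + 1080)/(u - 5)

Apply the Euclidean algorithm:
  -5u**5 - 15u**4 + 105u**3 + 935u**2 + 20580u + 56160 = (-5u**2 - 35u + 200)(u**3 - 4u**2 + 47u - 260) + (2080u**2 + 2080u + 108160)
  u**3 - 4u**2 + 47u - 260 = ((1/2080)u - 1/416)(2080u**2 + 2080u + 108160) + (0)
Last nonzero remainder: 2080u**2 + 2080u + 108160. Dividing through by 2080 gives the monic gcd u**2 + u + 52.
Cancel u**2 + u + 52 from numerator and denominator to get the reduced form.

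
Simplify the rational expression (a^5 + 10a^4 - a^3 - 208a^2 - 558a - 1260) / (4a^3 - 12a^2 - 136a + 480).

(a^3 + 9a^2 + 20a + 42)/(4a - 16)

Euclidean algorithm in ℚ[a]:
  a^5 + 10a^4 - a^3 - 208a^2 - 558a - 1260 = ((1/4)a^2 + (13/4)a + 18)(4a^3 - 12a^2 - 136a + 480) + (330a^2 + 330a - 9900)
  4a^3 - 12a^2 - 136a + 480 = ((2/165)a - 8/165)(330a^2 + 330a - 9900) + (0)
Last nonzero remainder: 330a^2 + 330a - 9900. Dividing through by 330 gives the monic gcd a^2 + a - 30.
Cancel a^2 + a - 30 from numerator and denominator to get the reduced form.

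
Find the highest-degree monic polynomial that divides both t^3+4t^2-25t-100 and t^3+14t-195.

t-5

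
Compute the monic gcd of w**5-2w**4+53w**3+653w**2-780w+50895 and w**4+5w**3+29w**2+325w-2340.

By polynomial division,
  w**5-2w**4+53w**3+653w**2-780w+50895 = (w-7)(w**4+5w**3+29w**2+325w-2340) + (59w**3+531w**2+3835w+34515)
  w**4+5w**3+29w**2+325w-2340 = ((1/59)w-4/59)(59w**3+531w**2+3835w+34515) + (0)
Last nonzero remainder: 59w**3+531w**2+3835w+34515. Dividing through by 59 gives the monic gcd w**3+9w**2+65w+585.

w**3+9w**2+65w+585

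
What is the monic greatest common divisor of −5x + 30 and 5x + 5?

Euclidean algorithm in ℚ[x]:
  −5x + 30 = (−1)(5x + 5) + (35)
  5x + 5 = ((1/7)x + 1/7)(35) + (0)
The last nonzero remainder is the constant 35, so the polynomials are coprime and gcd = 1.

1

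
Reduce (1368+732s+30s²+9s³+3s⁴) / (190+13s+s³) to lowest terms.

(36+24s+3s²)/(5+s)

Euclidean algorithm in ℚ[s]:
  3s⁴+9s³+30s²+732s+1368 = (3s+9)(s³+13s+190) + (-9s²+45s-342)
  s³+13s+190 = (-(1/9)s-5/9)(-9s²+45s-342) + (0)
Last nonzero remainder: -9s²+45s-342. Dividing through by -9 gives the monic gcd s²-5s+38.
Cancel s²-5s+38 from numerator and denominator to get the reduced form.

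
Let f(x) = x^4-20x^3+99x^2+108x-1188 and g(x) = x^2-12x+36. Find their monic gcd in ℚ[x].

x^2-12x+36

By polynomial division,
  x^4-20x^3+99x^2+108x-1188 = (x^2-8x-33)(x^2-12x+36) + (0)
The last nonzero remainder x^2-12x+36 is already monic.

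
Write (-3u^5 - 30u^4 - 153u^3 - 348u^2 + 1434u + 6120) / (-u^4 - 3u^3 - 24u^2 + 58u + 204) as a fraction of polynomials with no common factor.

(3u^2 + 27u + 60)/(u + 2)

Euclidean algorithm in ℚ[u]:
  -3u^5 - 30u^4 - 153u^3 - 348u^2 + 1434u + 6120 = (3u + 21)(-u^4 - 3u^3 - 24u^2 + 58u + 204) + (-18u^3 - 18u^2 - 396u + 1836)
  -u^4 - 3u^3 - 24u^2 + 58u + 204 = ((1/18)u + 1/9)(-18u^3 - 18u^2 - 396u + 1836) + (0)
Last nonzero remainder: -18u^3 - 18u^2 - 396u + 1836. Dividing through by -18 gives the monic gcd u^3 + u^2 + 22u - 102.
Cancel u^3 + u^2 + 22u - 102 from numerator and denominator to get the reduced form.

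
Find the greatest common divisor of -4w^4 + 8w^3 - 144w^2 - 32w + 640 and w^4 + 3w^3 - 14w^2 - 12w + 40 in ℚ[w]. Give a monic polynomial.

Apply the Euclidean algorithm:
  -4w^4 + 8w^3 - 144w^2 - 32w + 640 = (-4)(w^4 + 3w^3 - 14w^2 - 12w + 40) + (20w^3 - 200w^2 - 80w + 800)
  w^4 + 3w^3 - 14w^2 - 12w + 40 = ((1/20)w + 13/20)(20w^3 - 200w^2 - 80w + 800) + (120w^2 - 480)
  20w^3 - 200w^2 - 80w + 800 = ((1/6)w - 5/3)(120w^2 - 480) + (0)
Last nonzero remainder: 120w^2 - 480. Dividing through by 120 gives the monic gcd w^2 - 4.

w^2 - 4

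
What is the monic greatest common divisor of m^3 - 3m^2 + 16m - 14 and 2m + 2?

Euclidean algorithm in ℚ[m]:
  m^3 - 3m^2 + 16m - 14 = ((1/2)m^2 - 2m + 10)(2m + 2) + (-34)
  2m + 2 = (-(1/17)m - 1/17)(-34) + (0)
The last nonzero remainder is the constant -34, so the polynomials are coprime and gcd = 1.

1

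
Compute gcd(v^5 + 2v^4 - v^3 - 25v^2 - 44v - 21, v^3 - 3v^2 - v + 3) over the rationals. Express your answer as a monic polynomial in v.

v^2 - 2v - 3

Euclidean algorithm in ℚ[v]:
  v^5 + 2v^4 - v^3 - 25v^2 - 44v - 21 = (v^2 + 5v + 15)(v^3 - 3v^2 - v + 3) + (22v^2 - 44v - 66)
  v^3 - 3v^2 - v + 3 = ((1/22)v - 1/22)(22v^2 - 44v - 66) + (0)
Last nonzero remainder: 22v^2 - 44v - 66. Dividing through by 22 gives the monic gcd v^2 - 2v - 3.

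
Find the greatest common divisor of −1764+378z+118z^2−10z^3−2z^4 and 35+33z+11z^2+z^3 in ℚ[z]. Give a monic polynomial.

7+z

By polynomial division,
  −2z^4−10z^3+118z^2+378z−1764 = (−2z+12)(z^3+11z^2+33z+35) + (52z^2+52z−2184)
  z^3+11z^2+33z+35 = ((1/52)z+5/26)(52z^2+52z−2184) + (65z+455)
  52z^2+52z−2184 = ((4/5)z−24/5)(65z+455) + (0)
Last nonzero remainder: 65z+455. Dividing through by 65 gives the monic gcd z+7.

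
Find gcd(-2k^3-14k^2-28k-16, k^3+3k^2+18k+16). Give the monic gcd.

By polynomial division,
  -2k^3-14k^2-28k-16 = (-2)(k^3+3k^2+18k+16) + (-8k^2+8k+16)
  k^3+3k^2+18k+16 = (-(1/8)k-1/2)(-8k^2+8k+16) + (24k+24)
  -8k^2+8k+16 = (-(1/3)k+2/3)(24k+24) + (0)
Last nonzero remainder: 24k+24. Dividing through by 24 gives the monic gcd k+1.

k+1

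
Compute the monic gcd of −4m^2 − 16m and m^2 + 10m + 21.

1

Euclidean algorithm in ℚ[m]:
  −4m^2 − 16m = (−4)(m^2 + 10m + 21) + (24m + 84)
  m^2 + 10m + 21 = ((1/24)m + 13/48)(24m + 84) + (−7/4)
  24m + 84 = (−(96/7)m − 48)(−7/4) + (0)
The last nonzero remainder is the constant −7/4, so the polynomials are coprime and gcd = 1.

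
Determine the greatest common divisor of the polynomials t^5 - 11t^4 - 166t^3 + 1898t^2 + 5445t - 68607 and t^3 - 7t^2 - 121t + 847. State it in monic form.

t^2 - 121

By polynomial division,
  t^5 - 11t^4 - 166t^3 + 1898t^2 + 5445t - 68607 = (t^2 - 4t - 73)(t^3 - 7t^2 - 121t + 847) + (56t^2 - 6776)
  t^3 - 7t^2 - 121t + 847 = ((1/56)t - 1/8)(56t^2 - 6776) + (0)
Last nonzero remainder: 56t^2 - 6776. Dividing through by 56 gives the monic gcd t^2 - 121.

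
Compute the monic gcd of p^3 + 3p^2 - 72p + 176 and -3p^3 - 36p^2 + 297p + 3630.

p + 11

Euclidean algorithm in ℚ[p]:
  p^3 + 3p^2 - 72p + 176 = (-1/3)(-3p^3 - 36p^2 + 297p + 3630) + (-9p^2 + 27p + 1386)
  -3p^3 - 36p^2 + 297p + 3630 = ((1/3)p + 5)(-9p^2 + 27p + 1386) + (-300p - 3300)
  -9p^2 + 27p + 1386 = ((3/100)p - 21/50)(-300p - 3300) + (0)
Last nonzero remainder: -300p - 3300. Dividing through by -300 gives the monic gcd p + 11.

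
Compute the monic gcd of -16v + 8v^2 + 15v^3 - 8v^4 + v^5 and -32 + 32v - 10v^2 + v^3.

16 - 8v + v^2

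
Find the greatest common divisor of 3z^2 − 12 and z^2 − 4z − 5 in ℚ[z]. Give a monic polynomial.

1

Repeated division with remainder:
  3z^2 − 12 = (3)(z^2 − 4z − 5) + (12z + 3)
  z^2 − 4z − 5 = ((1/12)z − 17/48)(12z + 3) + (−63/16)
  12z + 3 = (−(64/21)z − 16/21)(−63/16) + (0)
The last nonzero remainder is the constant −63/16, so the polynomials are coprime and gcd = 1.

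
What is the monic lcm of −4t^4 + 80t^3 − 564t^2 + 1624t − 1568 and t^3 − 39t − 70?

By polynomial division,
  −4t^4 + 80t^3 − 564t^2 + 1624t − 1568 = (−4t + 80)(t^3 − 39t − 70) + (−720t^2 + 4464t + 4032)
  t^3 − 39t − 70 = (−(1/720)t − 31/3600)(−720t^2 + 4464t + 4032) + ((126/25)t − 882/25)
  −720t^2 + 4464t + 4032 = (−(1000/7)t − 800/7)((126/25)t − 882/25) + (0)
Last nonzero remainder: (126/25)t − 882/25. Dividing through by 126/25 gives the monic gcd t − 7.
Then lcm(f, g) = f·g / gcd(f, g); expanding and making the result monic gives the answer.

t^6 − 13t^5 + 11t^4 + 381t^3 − 1040t^2 − 1316t + 3920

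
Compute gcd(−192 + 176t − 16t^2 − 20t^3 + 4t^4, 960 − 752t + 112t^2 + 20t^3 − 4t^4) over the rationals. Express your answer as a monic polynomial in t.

Repeated division with remainder:
  4t^4 − 20t^3 − 16t^2 + 176t − 192 = (−1)(−4t^4 + 20t^3 + 112t^2 − 752t + 960) + (96t^2 − 576t + 768)
  −4t^4 + 20t^3 + 112t^2 − 752t + 960 = (−(1/24)t^2 − (1/24)t + 5/4)(96t^2 − 576t + 768) + (0)
Last nonzero remainder: 96t^2 − 576t + 768. Dividing through by 96 gives the monic gcd t^2 − 6t + 8.

8 − 6t + t^2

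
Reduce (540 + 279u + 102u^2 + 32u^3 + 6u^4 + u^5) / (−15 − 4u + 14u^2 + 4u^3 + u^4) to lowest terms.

Apply the Euclidean algorithm:
  u^5 + 6u^4 + 32u^3 + 102u^2 + 279u + 540 = (u + 2)(u^4 + 4u^3 + 14u^2 − 4u − 15) + (10u^3 + 78u^2 + 302u + 570)
  u^4 + 4u^3 + 14u^2 − 4u − 15 = ((1/10)u − 19/50)(10u^3 + 78u^2 + 302u + 570) + ((336/25)u^2 + (1344/25)u + 1008/5)
  10u^3 + 78u^2 + 302u + 570 = ((125/168)u + 475/168)((336/25)u^2 + (1344/25)u + 1008/5) + (0)
Last nonzero remainder: (336/25)u^2 + (1344/25)u + 1008/5. Dividing through by 336/25 gives the monic gcd u^2 + 4u + 15.
Cancel u^2 + 4u + 15 from numerator and denominator to get the reduced form.

(36 + 9u + 2u^2 + u^3)/(−1 + u^2)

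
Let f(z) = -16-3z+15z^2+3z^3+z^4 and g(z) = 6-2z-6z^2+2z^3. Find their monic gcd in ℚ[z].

Apply the Euclidean algorithm:
  z^4+3z^3+15z^2-3z-16 = ((1/2)z+3)(2z^3-6z^2-2z+6) + (34z^2-34)
  2z^3-6z^2-2z+6 = ((1/17)z-3/17)(34z^2-34) + (0)
Last nonzero remainder: 34z^2-34. Dividing through by 34 gives the monic gcd z^2-1.

-1+z^2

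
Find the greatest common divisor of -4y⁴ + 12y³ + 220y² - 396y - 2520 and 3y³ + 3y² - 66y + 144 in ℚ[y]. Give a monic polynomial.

y + 6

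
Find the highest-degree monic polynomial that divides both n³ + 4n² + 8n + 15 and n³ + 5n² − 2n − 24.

n + 3

Apply the Euclidean algorithm:
  n³ + 4n² + 8n + 15 = (n³ + 5n² − 2n − 24) + (−n² + 10n + 39)
  n³ + 5n² − 2n − 24 = (−n − 15)(−n² + 10n + 39) + (187n + 561)
  −n² + 10n + 39 = (−(1/187)n + 13/187)(187n + 561) + (0)
Last nonzero remainder: 187n + 561. Dividing through by 187 gives the monic gcd n + 3.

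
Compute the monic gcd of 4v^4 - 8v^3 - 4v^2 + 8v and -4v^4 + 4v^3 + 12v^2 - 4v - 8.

v^3 - 2v^2 - v + 2

Repeated division with remainder:
  4v^4 - 8v^3 - 4v^2 + 8v = (-1)(-4v^4 + 4v^3 + 12v^2 - 4v - 8) + (-4v^3 + 8v^2 + 4v - 8)
  -4v^4 + 4v^3 + 12v^2 - 4v - 8 = (v + 1)(-4v^3 + 8v^2 + 4v - 8) + (0)
Last nonzero remainder: -4v^3 + 8v^2 + 4v - 8. Dividing through by -4 gives the monic gcd v^3 - 2v^2 - v + 2.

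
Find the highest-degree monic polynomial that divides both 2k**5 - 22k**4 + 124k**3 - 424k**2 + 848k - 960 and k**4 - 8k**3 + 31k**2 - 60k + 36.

Repeated division with remainder:
  2k**5 - 22k**4 + 124k**3 - 424k**2 + 848k - 960 = (2k - 6)(k**4 - 8k**3 + 31k**2 - 60k + 36) + (14k**3 - 118k**2 + 416k - 744)
  k**4 - 8k**3 + 31k**2 - 60k + 36 = ((1/14)k + 3/98)(14k**3 - 118k**2 + 416k - 744) + ((240/49)k**2 - (960/49)k + 2880/49)
  14k**3 - 118k**2 + 416k - 744 = ((343/120)k - 1519/120)((240/49)k**2 - (960/49)k + 2880/49) + (0)
Last nonzero remainder: (240/49)k**2 - (960/49)k + 2880/49. Dividing through by 240/49 gives the monic gcd k**2 - 4k + 12.

k**2 - 4k + 12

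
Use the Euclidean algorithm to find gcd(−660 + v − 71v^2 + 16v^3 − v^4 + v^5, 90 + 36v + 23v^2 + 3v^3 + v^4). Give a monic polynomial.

15 + v + v^2

Repeated division with remainder:
  v^5 − v^4 + 16v^3 − 71v^2 + v − 660 = (v − 4)(v^4 + 3v^3 + 23v^2 + 36v + 90) + (5v^3 − 15v^2 + 55v − 300)
  v^4 + 3v^3 + 23v^2 + 36v + 90 = ((1/5)v + 6/5)(5v^3 − 15v^2 + 55v − 300) + (30v^2 + 30v + 450)
  5v^3 − 15v^2 + 55v − 300 = ((1/6)v − 2/3)(30v^2 + 30v + 450) + (0)
Last nonzero remainder: 30v^2 + 30v + 450. Dividing through by 30 gives the monic gcd v^2 + v + 15.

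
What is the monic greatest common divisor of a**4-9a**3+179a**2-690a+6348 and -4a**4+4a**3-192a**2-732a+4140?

a**2-3a+69

Apply the Euclidean algorithm:
  a**4-9a**3+179a**2-690a+6348 = (-1/4)(-4a**4+4a**3-192a**2-732a+4140) + (-8a**3+131a**2-873a+7383)
  -4a**4+4a**3-192a**2-732a+4140 = ((1/2)a+123/16)(-8a**3+131a**2-873a+7383) + (-(12201/16)a**2+(36603/16)a-841869/16)
  -8a**3+131a**2-873a+7383 = ((128/12201)a-1712/12201)(-(12201/16)a**2+(36603/16)a-841869/16) + (0)
Last nonzero remainder: -(12201/16)a**2+(36603/16)a-841869/16. Dividing through by -12201/16 gives the monic gcd a**2-3a+69.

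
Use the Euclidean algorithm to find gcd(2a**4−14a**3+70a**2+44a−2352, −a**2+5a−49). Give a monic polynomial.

a**2−5a+49

Apply the Euclidean algorithm:
  2a**4−14a**3+70a**2+44a−2352 = (−2a**2+4a+48)(−a**2+5a−49) + (0)
Last nonzero remainder: −a**2+5a−49. Dividing through by −1 gives the monic gcd a**2−5a+49.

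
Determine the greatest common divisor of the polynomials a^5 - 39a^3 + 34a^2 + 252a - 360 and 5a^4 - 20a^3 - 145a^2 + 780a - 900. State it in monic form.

Repeated division with remainder:
  a^5 - 39a^3 + 34a^2 + 252a - 360 = ((1/5)a + 4/5)(5a^4 - 20a^3 - 145a^2 + 780a - 900) + (6a^3 - 6a^2 - 192a + 360)
  5a^4 - 20a^3 - 145a^2 + 780a - 900 = ((5/6)a - 5/2)(6a^3 - 6a^2 - 192a + 360) + (0)
Last nonzero remainder: 6a^3 - 6a^2 - 192a + 360. Dividing through by 6 gives the monic gcd a^3 - a^2 - 32a + 60.

a^3 - a^2 - 32a + 60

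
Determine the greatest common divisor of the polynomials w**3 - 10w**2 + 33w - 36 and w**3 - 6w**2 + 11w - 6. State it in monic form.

w - 3

By polynomial division,
  w**3 - 10w**2 + 33w - 36 = (w**3 - 6w**2 + 11w - 6) + (-4w**2 + 22w - 30)
  w**3 - 6w**2 + 11w - 6 = (-(1/4)w + 1/8)(-4w**2 + 22w - 30) + ((3/4)w - 9/4)
  -4w**2 + 22w - 30 = (-(16/3)w + 40/3)((3/4)w - 9/4) + (0)
Last nonzero remainder: (3/4)w - 9/4. Dividing through by 3/4 gives the monic gcd w - 3.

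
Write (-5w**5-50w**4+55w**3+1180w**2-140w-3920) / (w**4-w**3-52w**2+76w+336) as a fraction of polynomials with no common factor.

(-5w**2-25w+70)/(w-6)

By polynomial division,
  -5w**5-50w**4+55w**3+1180w**2-140w-3920 = (-5w-55)(w**4-w**3-52w**2+76w+336) + (-260w**3-1300w**2+5720w+14560)
  w**4-w**3-52w**2+76w+336 = (-(1/260)w+3/130)(-260w**3-1300w**2+5720w+14560) + (0)
Last nonzero remainder: -260w**3-1300w**2+5720w+14560. Dividing through by -260 gives the monic gcd w**3+5w**2-22w-56.
Cancel w**3+5w**2-22w-56 from numerator and denominator to get the reduced form.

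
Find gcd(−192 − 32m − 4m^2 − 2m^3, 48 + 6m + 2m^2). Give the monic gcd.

1

Euclidean algorithm in ℚ[m]:
  −2m^3 − 4m^2 − 32m − 192 = (−m + 1)(2m^2 + 6m + 48) + (10m − 240)
  2m^2 + 6m + 48 = ((1/5)m + 27/5)(10m − 240) + (1344)
  10m − 240 = ((5/672)m − 5/28)(1344) + (0)
The last nonzero remainder is the constant 1344, so the polynomials are coprime and gcd = 1.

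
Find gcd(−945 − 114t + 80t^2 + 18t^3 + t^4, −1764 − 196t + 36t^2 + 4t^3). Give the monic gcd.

63 + 16t + t^2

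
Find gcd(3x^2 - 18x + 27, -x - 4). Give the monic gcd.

1

Repeated division with remainder:
  3x^2 - 18x + 27 = (-3x + 30)(-x - 4) + (147)
  -x - 4 = (-(1/147)x - 4/147)(147) + (0)
The last nonzero remainder is the constant 147, so the polynomials are coprime and gcd = 1.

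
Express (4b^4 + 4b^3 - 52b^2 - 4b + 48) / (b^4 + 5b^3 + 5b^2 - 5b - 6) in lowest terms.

(4b^2 + 4b - 48)/(b^2 + 5b + 6)

Apply the Euclidean algorithm:
  4b^4 + 4b^3 - 52b^2 - 4b + 48 = (4)(b^4 + 5b^3 + 5b^2 - 5b - 6) + (-16b^3 - 72b^2 + 16b + 72)
  b^4 + 5b^3 + 5b^2 - 5b - 6 = (-(1/16)b - 1/32)(-16b^3 - 72b^2 + 16b + 72) + ((15/4)b^2 - 15/4)
  -16b^3 - 72b^2 + 16b + 72 = (-(64/15)b - 96/5)((15/4)b^2 - 15/4) + (0)
Last nonzero remainder: (15/4)b^2 - 15/4. Dividing through by 15/4 gives the monic gcd b^2 - 1.
Cancel b^2 - 1 from numerator and denominator to get the reduced form.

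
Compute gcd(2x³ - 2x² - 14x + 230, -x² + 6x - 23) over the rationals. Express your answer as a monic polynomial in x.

Repeated division with remainder:
  2x³ - 2x² - 14x + 230 = (-2x - 10)(-x² + 6x - 23) + (0)
Last nonzero remainder: -x² + 6x - 23. Dividing through by -1 gives the monic gcd x² - 6x + 23.

x² - 6x + 23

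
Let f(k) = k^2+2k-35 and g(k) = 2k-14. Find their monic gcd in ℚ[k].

1

Apply the Euclidean algorithm:
  k^2+2k-35 = ((1/2)k+9/2)(2k-14) + (28)
  2k-14 = ((1/14)k-1/2)(28) + (0)
The last nonzero remainder is the constant 28, so the polynomials are coprime and gcd = 1.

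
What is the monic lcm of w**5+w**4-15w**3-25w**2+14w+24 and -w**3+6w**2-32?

w**6-3w**5-19w**4+35w**3+114w**2-32w-96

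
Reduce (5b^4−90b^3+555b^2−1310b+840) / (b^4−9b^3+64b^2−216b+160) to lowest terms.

(5b^2−65b+210)/(b^2−4b+40)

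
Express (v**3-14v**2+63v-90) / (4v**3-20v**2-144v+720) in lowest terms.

(v-3)/(4v+24)

Apply the Euclidean algorithm:
  v**3-14v**2+63v-90 = (1/4)(4v**3-20v**2-144v+720) + (-9v**2+99v-270)
  4v**3-20v**2-144v+720 = (-(4/9)v-8/3)(-9v**2+99v-270) + (0)
Last nonzero remainder: -9v**2+99v-270. Dividing through by -9 gives the monic gcd v**2-11v+30.
Cancel v**2-11v+30 from numerator and denominator to get the reduced form.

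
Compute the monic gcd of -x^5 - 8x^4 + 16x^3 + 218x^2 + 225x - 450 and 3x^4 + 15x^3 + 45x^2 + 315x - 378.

Euclidean algorithm in ℚ[x]:
  -x^5 - 8x^4 + 16x^3 + 218x^2 + 225x - 450 = (-(1/3)x - 1)(3x^4 + 15x^3 + 45x^2 + 315x - 378) + (46x^3 + 368x^2 + 414x - 828)
  3x^4 + 15x^3 + 45x^2 + 315x - 378 = ((3/46)x - 9/46)(46x^3 + 368x^2 + 414x - 828) + (90x^2 + 450x - 540)
  46x^3 + 368x^2 + 414x - 828 = ((23/45)x + 23/15)(90x^2 + 450x - 540) + (0)
Last nonzero remainder: 90x^2 + 450x - 540. Dividing through by 90 gives the monic gcd x^2 + 5x - 6.

x^2 + 5x - 6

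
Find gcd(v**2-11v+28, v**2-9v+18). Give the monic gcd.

Euclidean algorithm in ℚ[v]:
  v**2-11v+28 = (v**2-9v+18) + (-2v+10)
  v**2-9v+18 = (-(1/2)v+2)(-2v+10) + (-2)
  -2v+10 = (v-5)(-2) + (0)
The last nonzero remainder is the constant -2, so the polynomials are coprime and gcd = 1.

1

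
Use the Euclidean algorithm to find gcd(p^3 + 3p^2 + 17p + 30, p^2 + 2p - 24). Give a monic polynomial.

1

Apply the Euclidean algorithm:
  p^3 + 3p^2 + 17p + 30 = (p + 1)(p^2 + 2p - 24) + (39p + 54)
  p^2 + 2p - 24 = ((1/39)p + 8/507)(39p + 54) + (-4200/169)
  39p + 54 = (-(2197/1400)p - 1521/700)(-4200/169) + (0)
The last nonzero remainder is the constant -4200/169, so the polynomials are coprime and gcd = 1.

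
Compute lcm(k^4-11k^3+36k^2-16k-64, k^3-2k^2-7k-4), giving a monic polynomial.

Apply the Euclidean algorithm:
  k^4-11k^3+36k^2-16k-64 = (k-9)(k^3-2k^2-7k-4) + (25k^2-75k-100)
  k^3-2k^2-7k-4 = ((1/25)k+1/25)(25k^2-75k-100) + (0)
Last nonzero remainder: 25k^2-75k-100. Dividing through by 25 gives the monic gcd k^2-3k-4.
Then lcm(f, g) = f·g / gcd(f, g); expanding and making the result monic gives the answer.

k^5-10k^4+25k^3+20k^2-80k-64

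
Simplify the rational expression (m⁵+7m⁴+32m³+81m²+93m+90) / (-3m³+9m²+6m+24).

By polynomial division,
  m⁵+7m⁴+32m³+81m²+93m+90 = (-(1/3)m²-(10/3)m-64/3)(-3m³+9m²+6m+24) + (301m²+301m+602)
  -3m³+9m²+6m+24 = (-(3/301)m+12/301)(301m²+301m+602) + (0)
Last nonzero remainder: 301m²+301m+602. Dividing through by 301 gives the monic gcd m²+m+2.
Cancel m²+m+2 from numerator and denominator to get the reduced form.

(-m³-6m²-24m-45)/(3m-12)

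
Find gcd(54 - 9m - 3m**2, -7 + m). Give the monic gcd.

Euclidean algorithm in ℚ[m]:
  -3m**2 - 9m + 54 = (-3m - 30)(m - 7) + (-156)
  m - 7 = (-(1/156)m + 7/156)(-156) + (0)
The last nonzero remainder is the constant -156, so the polynomials are coprime and gcd = 1.

1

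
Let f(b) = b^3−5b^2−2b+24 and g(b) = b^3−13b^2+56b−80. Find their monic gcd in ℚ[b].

b−4

By polynomial division,
  b^3−5b^2−2b+24 = (b^3−13b^2+56b−80) + (8b^2−58b+104)
  b^3−13b^2+56b−80 = ((1/8)b−23/32)(8b^2−58b+104) + ((21/16)b−21/4)
  8b^2−58b+104 = ((128/21)b−416/21)((21/16)b−21/4) + (0)
Last nonzero remainder: (21/16)b−21/4. Dividing through by 21/16 gives the monic gcd b−4.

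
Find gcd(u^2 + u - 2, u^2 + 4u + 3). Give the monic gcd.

Repeated division with remainder:
  u^2 + u - 2 = (u^2 + 4u + 3) + (-3u - 5)
  u^2 + 4u + 3 = (-(1/3)u - 7/9)(-3u - 5) + (-8/9)
  -3u - 5 = ((27/8)u + 45/8)(-8/9) + (0)
The last nonzero remainder is the constant -8/9, so the polynomials are coprime and gcd = 1.

1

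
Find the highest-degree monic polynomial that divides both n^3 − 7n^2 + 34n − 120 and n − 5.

n − 5

By polynomial division,
  n^3 − 7n^2 + 34n − 120 = (n^2 − 2n + 24)(n − 5) + (0)
The last nonzero remainder n − 5 is already monic.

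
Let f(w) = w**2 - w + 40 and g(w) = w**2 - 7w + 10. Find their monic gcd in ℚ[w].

1

Euclidean algorithm in ℚ[w]:
  w**2 - w + 40 = (w**2 - 7w + 10) + (6w + 30)
  w**2 - 7w + 10 = ((1/6)w - 2)(6w + 30) + (70)
  6w + 30 = ((3/35)w + 3/7)(70) + (0)
The last nonzero remainder is the constant 70, so the polynomials are coprime and gcd = 1.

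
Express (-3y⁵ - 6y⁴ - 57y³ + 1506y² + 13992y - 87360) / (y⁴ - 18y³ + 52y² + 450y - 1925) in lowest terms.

(-3y³ - 42y² - 456y - 2496)/(y² - 6y - 55)

Apply the Euclidean algorithm:
  -3y⁵ - 6y⁴ - 57y³ + 1506y² + 13992y - 87360 = (-3y - 60)(y⁴ - 18y³ + 52y² + 450y - 1925) + (-981y³ + 5976y² + 35217y - 202860)
  y⁴ - 18y³ + 52y² + 450y - 1925 = (-(1/981)y + 1298/106929)(-981y³ + 5976y² + 35217y - 202860) + ((182457/11881)y² - (2189484/11881)y + 6385995/11881)
  -981y³ + 5976y² + 35217y - 202860 = (-(1295029/20273)y - 7651364/20273)((182457/11881)y² - (2189484/11881)y + 6385995/11881) + (0)
Last nonzero remainder: (182457/11881)y² - (2189484/11881)y + 6385995/11881. Dividing through by 182457/11881 gives the monic gcd y² - 12y + 35.
Cancel y² - 12y + 35 from numerator and denominator to get the reduced form.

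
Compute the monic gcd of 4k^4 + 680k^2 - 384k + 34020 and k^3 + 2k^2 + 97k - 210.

Repeated division with remainder:
  4k^4 + 680k^2 - 384k + 34020 = (4k - 8)(k^3 + 2k^2 + 97k - 210) + (308k^2 + 1232k + 32340)
  k^3 + 2k^2 + 97k - 210 = ((1/308)k - 1/154)(308k^2 + 1232k + 32340) + (0)
Last nonzero remainder: 308k^2 + 1232k + 32340. Dividing through by 308 gives the monic gcd k^2 + 4k + 105.

k^2 + 4k + 105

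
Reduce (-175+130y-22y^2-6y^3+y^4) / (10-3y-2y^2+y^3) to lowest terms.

Repeated division with remainder:
  y^4-6y^3-22y^2+130y-175 = (y-4)(y^3-2y^2-3y+10) + (-27y^2+108y-135)
  y^3-2y^2-3y+10 = (-(1/27)y-2/27)(-27y^2+108y-135) + (0)
Last nonzero remainder: -27y^2+108y-135. Dividing through by -27 gives the monic gcd y^2-4y+5.
Cancel y^2-4y+5 from numerator and denominator to get the reduced form.

(-35-2y+y^2)/(2+y)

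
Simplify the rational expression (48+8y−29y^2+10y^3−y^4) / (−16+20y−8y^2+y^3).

Apply the Euclidean algorithm:
  −y^4+10y^3−29y^2+8y+48 = (−y+2)(y^3−8y^2+20y−16) + (7y^2−48y+80)
  y^3−8y^2+20y−16 = ((1/7)y−8/49)(7y^2−48y+80) + ((36/49)y−144/49)
  7y^2−48y+80 = ((343/36)y−245/9)((36/49)y−144/49) + (0)
Last nonzero remainder: (36/49)y−144/49. Dividing through by 36/49 gives the monic gcd y−4.
Cancel y−4 from numerator and denominator to get the reduced form.

(−12−5y+6y^2−y^3)/(4−4y+y^2)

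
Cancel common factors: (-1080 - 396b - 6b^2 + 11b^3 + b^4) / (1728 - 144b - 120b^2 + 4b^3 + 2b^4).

(5 + b)/(-8 + 2b)

Repeated division with remainder:
  b^4 + 11b^3 - 6b^2 - 396b - 1080 = (1/2)(2b^4 + 4b^3 - 120b^2 - 144b + 1728) + (9b^3 + 54b^2 - 324b - 1944)
  2b^4 + 4b^3 - 120b^2 - 144b + 1728 = ((2/9)b - 8/9)(9b^3 + 54b^2 - 324b - 1944) + (0)
Last nonzero remainder: 9b^3 + 54b^2 - 324b - 1944. Dividing through by 9 gives the monic gcd b^3 + 6b^2 - 36b - 216.
Cancel b^3 + 6b^2 - 36b - 216 from numerator and denominator to get the reduced form.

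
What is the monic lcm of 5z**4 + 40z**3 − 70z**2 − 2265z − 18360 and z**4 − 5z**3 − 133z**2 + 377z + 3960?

z**6 + 2z**5 − 117z**4 − 809z**3 − 184z**2 + 46947z + 201960

Apply the Euclidean algorithm:
  5z**4 + 40z**3 − 70z**2 − 2265z − 18360 = (5)(z**4 − 5z**3 − 133z**2 + 377z + 3960) + (65z**3 + 595z**2 − 4150z − 38160)
  z**4 − 5z**3 − 133z**2 + 377z + 3960 = ((1/65)z − 184/845)(65z**3 + 595z**2 − 4150z − 38160) + ((10209/169)z**2 + (10209/169)z − 735048/169)
  65z**3 + 595z**2 − 4150z − 38160 = ((10985/10209)z + 89570/10209)((10209/169)z**2 + (10209/169)z − 735048/169) + (0)
Last nonzero remainder: (10209/169)z**2 + (10209/169)z − 735048/169. Dividing through by 10209/169 gives the monic gcd z**2 + z − 72.
Then lcm(f, g) = f·g / gcd(f, g); expanding and making the result monic gives the answer.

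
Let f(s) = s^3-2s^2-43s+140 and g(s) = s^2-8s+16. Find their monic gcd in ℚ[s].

s-4

By polynomial division,
  s^3-2s^2-43s+140 = (s+6)(s^2-8s+16) + (-11s+44)
  s^2-8s+16 = (-(1/11)s+4/11)(-11s+44) + (0)
Last nonzero remainder: -11s+44. Dividing through by -11 gives the monic gcd s-4.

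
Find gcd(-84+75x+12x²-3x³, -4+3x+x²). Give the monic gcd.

Repeated division with remainder:
  -3x³+12x²+75x-84 = (-3x+21)(x²+3x-4) + (0)
The last nonzero remainder x²+3x-4 is already monic.

-4+3x+x²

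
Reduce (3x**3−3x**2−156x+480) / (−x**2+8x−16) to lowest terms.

(−3x**2−9x+120)/(x−4)

By polynomial division,
  3x**3−3x**2−156x+480 = (−3x−21)(−x**2+8x−16) + (−36x+144)
  −x**2+8x−16 = ((1/36)x−1/9)(−36x+144) + (0)
Last nonzero remainder: −36x+144. Dividing through by −36 gives the monic gcd x−4.
Cancel x−4 from numerator and denominator to get the reduced form.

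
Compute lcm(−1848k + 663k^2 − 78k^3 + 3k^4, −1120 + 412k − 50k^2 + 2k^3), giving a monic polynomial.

Euclidean algorithm in ℚ[k]:
  3k^4 − 78k^3 + 663k^2 − 1848k = ((3/2)k − 3/2)(2k^3 − 50k^2 + 412k − 1120) + (−30k^2 + 450k − 1680)
  2k^3 − 50k^2 + 412k − 1120 = (−(1/15)k + 2/3)(−30k^2 + 450k − 1680) + (0)
Last nonzero remainder: −30k^2 + 450k − 1680. Dividing through by −30 gives the monic gcd k^2 − 15k + 56.
Then lcm(f, g) = f·g / gcd(f, g); expanding and making the result monic gives the answer.

6160k − 2826k^2 + 481k^3 − 36k^4 + k^5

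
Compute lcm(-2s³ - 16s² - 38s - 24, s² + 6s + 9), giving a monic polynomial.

Repeated division with remainder:
  -2s³ - 16s² - 38s - 24 = (-2s - 4)(s² + 6s + 9) + (4s + 12)
  s² + 6s + 9 = ((1/4)s + 3/4)(4s + 12) + (0)
Last nonzero remainder: 4s + 12. Dividing through by 4 gives the monic gcd s + 3.
Then lcm(f, g) = f·g / gcd(f, g); expanding and making the result monic gives the answer.

s⁴ + 11s³ + 43s² + 69s + 36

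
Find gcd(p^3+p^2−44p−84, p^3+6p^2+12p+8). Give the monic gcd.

By polynomial division,
  p^3+p^2−44p−84 = (p^3+6p^2+12p+8) + (−5p^2−56p−92)
  p^3+6p^2+12p+8 = (−(1/5)p+26/25)(−5p^2−56p−92) + ((1296/25)p+2592/25)
  −5p^2−56p−92 = (−(125/1296)p−575/648)((1296/25)p+2592/25) + (0)
Last nonzero remainder: (1296/25)p+2592/25. Dividing through by 1296/25 gives the monic gcd p+2.

p+2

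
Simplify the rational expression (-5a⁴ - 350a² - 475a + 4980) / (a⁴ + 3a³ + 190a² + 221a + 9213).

(-5a² - 5a + 60)/(a² + 4a + 111)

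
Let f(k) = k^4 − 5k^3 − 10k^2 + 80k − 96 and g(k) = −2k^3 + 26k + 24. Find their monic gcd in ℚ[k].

k − 4

Apply the Euclidean algorithm:
  k^4 − 5k^3 − 10k^2 + 80k − 96 = (−(1/2)k + 5/2)(−2k^3 + 26k + 24) + (3k^2 + 27k − 156)
  −2k^3 + 26k + 24 = (−(2/3)k + 6)(3k^2 + 27k − 156) + (−240k + 960)
  3k^2 + 27k − 156 = (−(1/80)k − 13/80)(−240k + 960) + (0)
Last nonzero remainder: −240k + 960. Dividing through by −240 gives the monic gcd k − 4.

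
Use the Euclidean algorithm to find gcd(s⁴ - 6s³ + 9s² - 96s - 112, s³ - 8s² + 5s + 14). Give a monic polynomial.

By polynomial division,
  s⁴ - 6s³ + 9s² - 96s - 112 = (s + 2)(s³ - 8s² + 5s + 14) + (20s² - 120s - 140)
  s³ - 8s² + 5s + 14 = ((1/20)s - 1/10)(20s² - 120s - 140) + (0)
Last nonzero remainder: 20s² - 120s - 140. Dividing through by 20 gives the monic gcd s² - 6s - 7.

s² - 6s - 7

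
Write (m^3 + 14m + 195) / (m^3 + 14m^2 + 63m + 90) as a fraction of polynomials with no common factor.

(m^2 - 5m + 39)/(m^2 + 9m + 18)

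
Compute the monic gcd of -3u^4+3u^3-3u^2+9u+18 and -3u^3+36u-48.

u-2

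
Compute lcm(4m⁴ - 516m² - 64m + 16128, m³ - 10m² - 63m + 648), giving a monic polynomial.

m⁵ - 9m⁴ - 129m³ + 1145m² + 4176m - 36288

Apply the Euclidean algorithm:
  4m⁴ - 516m² - 64m + 16128 = (4m + 40)(m³ - 10m² - 63m + 648) + (136m² - 136m - 9792)
  m³ - 10m² - 63m + 648 = ((1/136)m - 9/136)(136m² - 136m - 9792) + (0)
Last nonzero remainder: 136m² - 136m - 9792. Dividing through by 136 gives the monic gcd m² - m - 72.
Then lcm(f, g) = f·g / gcd(f, g); expanding and making the result monic gives the answer.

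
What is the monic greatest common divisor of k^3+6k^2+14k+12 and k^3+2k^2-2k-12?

By polynomial division,
  k^3+6k^2+14k+12 = (k^3+2k^2-2k-12) + (4k^2+16k+24)
  k^3+2k^2-2k-12 = ((1/4)k-1/2)(4k^2+16k+24) + (0)
Last nonzero remainder: 4k^2+16k+24. Dividing through by 4 gives the monic gcd k^2+4k+6.

k^2+4k+6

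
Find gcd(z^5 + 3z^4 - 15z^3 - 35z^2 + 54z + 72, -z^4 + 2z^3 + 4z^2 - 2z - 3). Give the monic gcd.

z^2 - 2z - 3

Repeated division with remainder:
  z^5 + 3z^4 - 15z^3 - 35z^2 + 54z + 72 = (-z - 5)(-z^4 + 2z^3 + 4z^2 - 2z - 3) + (-z^3 - 17z^2 + 41z + 57)
  -z^4 + 2z^3 + 4z^2 - 2z - 3 = (z - 19)(-z^3 - 17z^2 + 41z + 57) + (-360z^2 + 720z + 1080)
  -z^3 - 17z^2 + 41z + 57 = ((1/360)z + 19/360)(-360z^2 + 720z + 1080) + (0)
Last nonzero remainder: -360z^2 + 720z + 1080. Dividing through by -360 gives the monic gcd z^2 - 2z - 3.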